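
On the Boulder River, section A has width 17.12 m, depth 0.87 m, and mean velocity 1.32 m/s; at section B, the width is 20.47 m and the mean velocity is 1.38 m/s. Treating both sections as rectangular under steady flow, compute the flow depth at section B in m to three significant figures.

0.696 m

Q = A₁V₁ = (17.12×0.87) × 1.32 = 19.66 m³/s
d₂ = Q/(b₂ V₂) = 19.66/(20.47×1.38) = 0.6960 m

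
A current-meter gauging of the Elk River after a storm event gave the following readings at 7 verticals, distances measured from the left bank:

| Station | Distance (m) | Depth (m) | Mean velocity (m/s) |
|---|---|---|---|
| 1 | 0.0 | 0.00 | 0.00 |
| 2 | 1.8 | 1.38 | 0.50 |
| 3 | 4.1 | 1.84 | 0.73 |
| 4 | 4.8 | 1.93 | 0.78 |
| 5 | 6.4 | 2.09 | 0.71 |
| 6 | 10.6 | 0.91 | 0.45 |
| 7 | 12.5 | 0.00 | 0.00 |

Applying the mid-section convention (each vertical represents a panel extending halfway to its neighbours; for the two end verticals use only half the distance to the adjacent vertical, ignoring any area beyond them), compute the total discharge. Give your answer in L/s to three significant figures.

w_2 = (4.1 − 0.0)/2 = 2.05 m; q_2 = 0.50 × 1.38 × 2.05 = 1.415 m³/s
w_3 = (4.8 − 1.8)/2 = 1.5 m; q_3 = 0.73 × 1.84 × 1.5 = 2.015 m³/s
w_4 = (6.4 − 4.1)/2 = 1.15 m; q_4 = 0.78 × 1.93 × 1.15 = 1.731 m³/s
w_5 = (10.6 − 4.8)/2 = 2.9 m; q_5 = 0.71 × 2.09 × 2.9 = 4.303 m³/s
w_6 = (12.5 − 6.4)/2 = 3.05 m; q_6 = 0.45 × 0.91 × 3.05 = 1.249 m³/s
Stations 1, 7 contribute zero (depth or velocity is 0).
Q = Σ qᵢ = 10.71 m³/s
= 10.71 × 1000 = 10710 L/s

10700 L/s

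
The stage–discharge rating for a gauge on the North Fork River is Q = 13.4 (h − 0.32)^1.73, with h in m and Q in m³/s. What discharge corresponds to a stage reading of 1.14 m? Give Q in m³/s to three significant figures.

9.51 m³/s

Q = 13.4 × (1.14 − 0.32)^1.73 = 13.4 × 0.82^1.73 = 9.506 m³/s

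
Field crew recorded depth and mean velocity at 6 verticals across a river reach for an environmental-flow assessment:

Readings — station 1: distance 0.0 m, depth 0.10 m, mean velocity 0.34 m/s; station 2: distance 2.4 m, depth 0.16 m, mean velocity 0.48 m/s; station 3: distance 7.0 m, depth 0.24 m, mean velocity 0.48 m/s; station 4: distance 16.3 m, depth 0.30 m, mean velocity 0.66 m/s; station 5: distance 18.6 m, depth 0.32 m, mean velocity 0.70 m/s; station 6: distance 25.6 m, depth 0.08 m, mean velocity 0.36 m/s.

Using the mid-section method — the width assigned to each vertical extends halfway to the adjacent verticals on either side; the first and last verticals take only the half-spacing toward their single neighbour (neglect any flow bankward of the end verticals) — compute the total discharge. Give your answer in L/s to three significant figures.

w_1 = (2.4 − 0.0)/2 = 1.2 m; q_1 = 0.34 × 0.10 × 1.2 = 0.04080 m³/s
w_2 = (7.0 − 0.0)/2 = 3.5 m; q_2 = 0.48 × 0.16 × 3.5 = 0.2688 m³/s
w_3 = (16.3 − 2.4)/2 = 6.95 m; q_3 = 0.48 × 0.24 × 6.95 = 0.8006 m³/s
w_4 = (18.6 − 7.0)/2 = 5.8 m; q_4 = 0.66 × 0.30 × 5.8 = 1.148 m³/s
w_5 = (25.6 − 16.3)/2 = 4.65 m; q_5 = 0.70 × 0.32 × 4.65 = 1.042 m³/s
w_6 = (25.6 − 18.6)/2 = 3.5 m; q_6 = 0.36 × 0.08 × 3.5 = 0.1008 m³/s
Q = Σ qᵢ = 3.401 m³/s
= 3.401 × 1000 = 3401 L/s

3400 L/s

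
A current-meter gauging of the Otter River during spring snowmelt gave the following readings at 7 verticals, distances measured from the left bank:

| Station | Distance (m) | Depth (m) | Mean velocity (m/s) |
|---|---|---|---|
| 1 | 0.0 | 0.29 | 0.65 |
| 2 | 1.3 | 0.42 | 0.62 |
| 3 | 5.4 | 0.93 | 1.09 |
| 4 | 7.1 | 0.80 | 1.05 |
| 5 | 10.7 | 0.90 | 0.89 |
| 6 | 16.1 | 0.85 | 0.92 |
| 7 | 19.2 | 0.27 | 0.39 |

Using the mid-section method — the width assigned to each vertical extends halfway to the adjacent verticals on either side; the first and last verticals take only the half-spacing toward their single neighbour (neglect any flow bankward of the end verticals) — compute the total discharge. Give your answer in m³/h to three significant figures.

w_1 = (1.3 − 0.0)/2 = 0.65 m; q_1 = 0.65 × 0.29 × 0.65 = 0.1225 m³/s
w_2 = (5.4 − 0.0)/2 = 2.7 m; q_2 = 0.62 × 0.42 × 2.7 = 0.7031 m³/s
w_3 = (7.1 − 1.3)/2 = 2.9 m; q_3 = 1.09 × 0.93 × 2.9 = 2.940 m³/s
w_4 = (10.7 − 5.4)/2 = 2.65 m; q_4 = 1.05 × 0.80 × 2.65 = 2.226 m³/s
w_5 = (16.1 − 7.1)/2 = 4.5 m; q_5 = 0.89 × 0.90 × 4.5 = 3.605 m³/s
w_6 = (19.2 − 10.7)/2 = 4.25 m; q_6 = 0.92 × 0.85 × 4.25 = 3.324 m³/s
w_7 = (19.2 − 16.1)/2 = 1.55 m; q_7 = 0.39 × 0.27 × 1.55 = 0.1632 m³/s
Q = Σ qᵢ = 13.08 m³/s
= 13.08 × 3600 = 47100 m³/h

47100 m³/h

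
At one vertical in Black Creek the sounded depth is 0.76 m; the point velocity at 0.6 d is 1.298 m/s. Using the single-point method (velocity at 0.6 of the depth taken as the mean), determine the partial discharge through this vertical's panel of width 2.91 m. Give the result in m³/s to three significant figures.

v̄ = v₀.₆ = 1.298 m/s
q = v̄ × d × w = 1.298 × 0.76 × 2.91 = 2.871 m³/s

2.87 m³/s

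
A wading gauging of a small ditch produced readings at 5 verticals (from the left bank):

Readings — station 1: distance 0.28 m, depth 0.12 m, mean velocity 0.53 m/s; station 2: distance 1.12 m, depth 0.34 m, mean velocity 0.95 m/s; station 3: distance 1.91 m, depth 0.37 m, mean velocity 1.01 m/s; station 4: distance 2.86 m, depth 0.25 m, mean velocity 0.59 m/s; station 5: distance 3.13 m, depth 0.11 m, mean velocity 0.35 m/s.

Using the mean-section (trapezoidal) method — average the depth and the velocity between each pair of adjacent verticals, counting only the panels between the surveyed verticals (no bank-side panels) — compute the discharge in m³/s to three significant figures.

0.676 m³/s

Panel 1-2: Δb = 0.84 m, d̄ = (0.12+0.34)/2 = 0.23, v̄ = (0.53+0.95)/2 = 0.74 → q = 0.84×0.23×0.74 = 0.1430 m³/s
Panel 2-3: Δb = 0.79 m, d̄ = (0.34+0.37)/2 = 0.355, v̄ = (0.95+1.01)/2 = 0.98 → q = 0.79×0.355×0.98 = 0.2748 m³/s
Panel 3-4: Δb = 0.95 m, d̄ = (0.37+0.25)/2 = 0.31, v̄ = (1.01+0.59)/2 = 0.8 → q = 0.95×0.31×0.8 = 0.2356 m³/s
Panel 4-5: Δb = 0.27 m, d̄ = (0.25+0.11)/2 = 0.18, v̄ = (0.59+0.35)/2 = 0.47 → q = 0.27×0.18×0.47 = 0.02284 m³/s
Q = Σ q = 0.6763 m³/s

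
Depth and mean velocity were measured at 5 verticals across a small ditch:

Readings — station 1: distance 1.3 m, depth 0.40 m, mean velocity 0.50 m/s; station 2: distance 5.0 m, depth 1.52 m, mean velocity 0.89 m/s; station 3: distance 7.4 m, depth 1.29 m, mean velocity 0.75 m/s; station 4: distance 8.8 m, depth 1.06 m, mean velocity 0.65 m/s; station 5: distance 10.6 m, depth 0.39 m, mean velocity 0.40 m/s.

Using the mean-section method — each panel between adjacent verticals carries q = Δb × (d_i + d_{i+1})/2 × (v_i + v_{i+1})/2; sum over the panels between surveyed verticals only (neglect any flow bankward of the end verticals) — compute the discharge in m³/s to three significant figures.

Panel 1-2: Δb = 3.7 m, d̄ = (0.40+1.52)/2 = 0.96, v̄ = (0.50+0.89)/2 = 0.695 → q = 3.7×0.96×0.695 = 2.469 m³/s
Panel 2-3: Δb = 2.4 m, d̄ = (1.52+1.29)/2 = 1.405, v̄ = (0.89+0.75)/2 = 0.82 → q = 2.4×1.405×0.82 = 2.765 m³/s
Panel 3-4: Δb = 1.4 m, d̄ = (1.29+1.06)/2 = 1.175, v̄ = (0.75+0.65)/2 = 0.7 → q = 1.4×1.175×0.7 = 1.152 m³/s
Panel 4-5: Δb = 1.8 m, d̄ = (1.06+0.39)/2 = 0.725, v̄ = (0.65+0.40)/2 = 0.525 → q = 1.8×0.725×0.525 = 0.6851 m³/s
Q = Σ q = 7.070 m³/s

7.07 m³/s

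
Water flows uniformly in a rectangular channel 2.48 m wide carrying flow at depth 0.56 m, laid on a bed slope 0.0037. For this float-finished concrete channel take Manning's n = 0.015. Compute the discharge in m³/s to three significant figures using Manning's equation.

2.98 m³/s

A = b·y = 2.48 × 0.56 = 1.389 m²
P = b + 2y = 2.48 + 2×0.56 = 3.600 m
R = A/P = 1.389/3.600 = 0.3858 m
Q = (1/n)·A·R^(2/3)·S^(1/2) = (1/0.015) × 1.389 × 0.3858^(2/3) × 0.0037^(1/2) = 2.985 m³/s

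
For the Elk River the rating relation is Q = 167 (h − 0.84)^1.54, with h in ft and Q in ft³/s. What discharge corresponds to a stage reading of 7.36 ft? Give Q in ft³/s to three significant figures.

Q = 167 × (7.36 − 0.84)^1.54 = 167 × 6.52^1.54 = 2997 ft³/s

3000 ft³/s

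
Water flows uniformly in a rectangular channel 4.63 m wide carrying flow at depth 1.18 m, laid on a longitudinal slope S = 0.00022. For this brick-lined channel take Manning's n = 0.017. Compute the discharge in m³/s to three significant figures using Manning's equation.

4.04 m³/s

A = b·y = 4.63 × 1.18 = 5.463 m²
P = b + 2y = 4.63 + 2×1.18 = 6.990 m
R = A/P = 5.463/6.990 = 0.7816 m
Q = (1/n)·A·R^(2/3)·S^(1/2) = (1/0.017) × 5.463 × 0.7816^(2/3) × 0.00022^(1/2) = 4.045 m³/s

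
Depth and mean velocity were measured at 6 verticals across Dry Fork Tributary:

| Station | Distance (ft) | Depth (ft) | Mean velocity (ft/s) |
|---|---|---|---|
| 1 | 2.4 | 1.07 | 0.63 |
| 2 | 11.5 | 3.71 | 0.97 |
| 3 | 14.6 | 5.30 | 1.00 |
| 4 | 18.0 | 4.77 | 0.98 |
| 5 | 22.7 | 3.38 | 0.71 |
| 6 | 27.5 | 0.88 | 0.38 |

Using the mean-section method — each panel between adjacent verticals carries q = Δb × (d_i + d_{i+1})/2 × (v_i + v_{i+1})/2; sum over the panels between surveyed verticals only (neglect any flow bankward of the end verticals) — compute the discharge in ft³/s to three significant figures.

69.9 ft³/s

Panel 1-2: Δb = 9.1 ft, d̄ = (1.07+3.71)/2 = 2.39, v̄ = (0.63+0.97)/2 = 0.8 → q = 9.1×2.39×0.8 = 17.40 ft³/s
Panel 2-3: Δb = 3.1 ft, d̄ = (3.71+5.30)/2 = 4.505, v̄ = (0.97+1.00)/2 = 0.985 → q = 3.1×4.505×0.985 = 13.76 ft³/s
Panel 3-4: Δb = 3.4 ft, d̄ = (5.30+4.77)/2 = 5.035, v̄ = (1.00+0.98)/2 = 0.99 → q = 3.4×5.035×0.99 = 16.95 ft³/s
Panel 4-5: Δb = 4.7 ft, d̄ = (4.77+3.38)/2 = 4.075, v̄ = (0.98+0.71)/2 = 0.845 → q = 4.7×4.075×0.845 = 16.18 ft³/s
Panel 5-6: Δb = 4.8 ft, d̄ = (3.38+0.88)/2 = 2.13, v̄ = (0.71+0.38)/2 = 0.545 → q = 4.8×2.13×0.545 = 5.572 ft³/s
Q = Σ q = 69.86 ft³/s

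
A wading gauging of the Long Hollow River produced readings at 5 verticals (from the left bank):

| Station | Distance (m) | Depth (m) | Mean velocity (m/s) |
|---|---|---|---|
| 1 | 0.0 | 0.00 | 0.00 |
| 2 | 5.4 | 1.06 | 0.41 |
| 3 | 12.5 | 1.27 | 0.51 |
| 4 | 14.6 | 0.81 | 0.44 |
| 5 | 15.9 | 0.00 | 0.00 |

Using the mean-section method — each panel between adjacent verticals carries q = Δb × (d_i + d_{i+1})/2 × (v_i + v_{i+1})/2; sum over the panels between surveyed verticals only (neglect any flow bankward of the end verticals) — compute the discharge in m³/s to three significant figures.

5.54 m³/s

Panel 1-2: Δb = 5.4 m, d̄ = (0.00+1.06)/2 = 0.53, v̄ = (0.00+0.41)/2 = 0.205 → q = 5.4×0.53×0.205 = 0.5867 m³/s
Panel 2-3: Δb = 7.1 m, d̄ = (1.06+1.27)/2 = 1.165, v̄ = (0.41+0.51)/2 = 0.46 → q = 7.1×1.165×0.46 = 3.805 m³/s
Panel 3-4: Δb = 2.1 m, d̄ = (1.27+0.81)/2 = 1.04, v̄ = (0.51+0.44)/2 = 0.475 → q = 2.1×1.04×0.475 = 1.037 m³/s
Panel 4-5: Δb = 1.3 m, d̄ = (0.81+0.00)/2 = 0.405, v̄ = (0.44+0.00)/2 = 0.22 → q = 1.3×0.405×0.22 = 0.1158 m³/s
Q = Σ q = 5.545 m³/s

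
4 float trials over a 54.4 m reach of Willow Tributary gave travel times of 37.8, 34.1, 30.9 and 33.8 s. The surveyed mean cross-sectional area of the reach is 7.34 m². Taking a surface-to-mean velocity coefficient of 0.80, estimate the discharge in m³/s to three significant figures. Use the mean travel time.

t̄ = (37.8 + 34.1 + 30.9 + 33.8) / 4 = 34.15 s
v_surface = L / t̄ = 54.4 / 34.15 = 1.593 m/s
v_mean = 0.80 × 1.593 = 1.274 m/s
Q = A × v_mean = 7.34 × 1.274 = 9.354 m³/s

9.35 m³/s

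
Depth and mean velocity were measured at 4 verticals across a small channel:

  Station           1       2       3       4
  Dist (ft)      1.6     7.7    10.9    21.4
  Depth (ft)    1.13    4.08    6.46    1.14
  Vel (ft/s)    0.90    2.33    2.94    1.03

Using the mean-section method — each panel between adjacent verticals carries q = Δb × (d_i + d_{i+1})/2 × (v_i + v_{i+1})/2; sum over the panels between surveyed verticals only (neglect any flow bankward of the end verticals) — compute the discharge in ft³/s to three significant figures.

149 ft³/s

Panel 1-2: Δb = 6.1 ft, d̄ = (1.13+4.08)/2 = 2.605, v̄ = (0.90+2.33)/2 = 1.615 → q = 6.1×2.605×1.615 = 25.66 ft³/s
Panel 2-3: Δb = 3.2 ft, d̄ = (4.08+6.46)/2 = 5.27, v̄ = (2.33+2.94)/2 = 2.635 → q = 3.2×5.27×2.635 = 44.44 ft³/s
Panel 3-4: Δb = 10.5 ft, d̄ = (6.46+1.14)/2 = 3.8, v̄ = (2.94+1.03)/2 = 1.985 → q = 10.5×3.8×1.985 = 79.20 ft³/s
Q = Σ q = 149.3 ft³/s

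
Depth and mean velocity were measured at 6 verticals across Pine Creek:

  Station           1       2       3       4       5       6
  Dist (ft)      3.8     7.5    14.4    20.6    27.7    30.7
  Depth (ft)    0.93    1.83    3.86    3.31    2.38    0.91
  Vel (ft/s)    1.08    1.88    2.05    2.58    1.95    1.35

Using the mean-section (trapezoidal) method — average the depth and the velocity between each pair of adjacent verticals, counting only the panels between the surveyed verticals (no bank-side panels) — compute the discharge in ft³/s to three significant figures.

Panel 1-2: Δb = 3.7 ft, d̄ = (0.93+1.83)/2 = 1.38, v̄ = (1.08+1.88)/2 = 1.48 → q = 3.7×1.38×1.48 = 7.557 ft³/s
Panel 2-3: Δb = 6.9 ft, d̄ = (1.83+3.86)/2 = 2.845, v̄ = (1.88+2.05)/2 = 1.965 → q = 6.9×2.845×1.965 = 38.57 ft³/s
Panel 3-4: Δb = 6.2 ft, d̄ = (3.86+3.31)/2 = 3.585, v̄ = (2.05+2.58)/2 = 2.315 → q = 6.2×3.585×2.315 = 51.46 ft³/s
Panel 4-5: Δb = 7.1 ft, d̄ = (3.31+2.38)/2 = 2.845, v̄ = (2.58+1.95)/2 = 2.265 → q = 7.1×2.845×2.265 = 45.75 ft³/s
Panel 5-6: Δb = 3 ft, d̄ = (2.38+0.91)/2 = 1.645, v̄ = (1.95+1.35)/2 = 1.65 → q = 3×1.645×1.65 = 8.143 ft³/s
Q = Σ q = 151.5 ft³/s

151 ft³/s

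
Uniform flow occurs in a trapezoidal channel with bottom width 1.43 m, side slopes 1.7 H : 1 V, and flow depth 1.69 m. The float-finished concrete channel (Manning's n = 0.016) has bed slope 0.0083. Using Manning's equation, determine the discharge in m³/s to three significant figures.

38.5 m³/s

A = (b + z·y)·y = (1.43 + 1.7×1.69)×1.69 = 7.272 m²
P = b + 2y√(1+z²) = 1.43 + 2×1.69×√(1+1.7²) = 8.096 m
R = A/P = 7.272/8.096 = 0.8982 m
Q = (1/n)·A·R^(2/3)·S^(1/2) = (1/0.016) × 7.272 × 0.8982^(2/3) × 0.0083^(1/2) = 38.55 m³/s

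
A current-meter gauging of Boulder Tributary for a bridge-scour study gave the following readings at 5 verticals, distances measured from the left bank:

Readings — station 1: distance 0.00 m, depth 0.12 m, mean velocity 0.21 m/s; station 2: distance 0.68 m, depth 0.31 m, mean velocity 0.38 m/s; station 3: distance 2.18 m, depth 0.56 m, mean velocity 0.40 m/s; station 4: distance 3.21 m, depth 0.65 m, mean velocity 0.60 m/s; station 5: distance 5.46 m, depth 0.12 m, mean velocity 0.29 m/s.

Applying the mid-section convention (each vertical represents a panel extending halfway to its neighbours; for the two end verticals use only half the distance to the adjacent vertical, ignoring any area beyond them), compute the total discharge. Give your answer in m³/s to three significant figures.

w_1 = (0.68 − 0.00)/2 = 0.34 m; q_1 = 0.21 × 0.12 × 0.34 = 0.008568 m³/s
w_2 = (2.18 − 0.00)/2 = 1.09 m; q_2 = 0.38 × 0.31 × 1.09 = 0.1284 m³/s
w_3 = (3.21 − 0.68)/2 = 1.265 m; q_3 = 0.40 × 0.56 × 1.265 = 0.2834 m³/s
w_4 = (5.46 − 2.18)/2 = 1.64 m; q_4 = 0.60 × 0.65 × 1.64 = 0.6396 m³/s
w_5 = (5.46 − 3.21)/2 = 1.125 m; q_5 = 0.29 × 0.12 × 1.125 = 0.03915 m³/s
Q = Σ qᵢ = 1.099 m³/s

1.10 m³/s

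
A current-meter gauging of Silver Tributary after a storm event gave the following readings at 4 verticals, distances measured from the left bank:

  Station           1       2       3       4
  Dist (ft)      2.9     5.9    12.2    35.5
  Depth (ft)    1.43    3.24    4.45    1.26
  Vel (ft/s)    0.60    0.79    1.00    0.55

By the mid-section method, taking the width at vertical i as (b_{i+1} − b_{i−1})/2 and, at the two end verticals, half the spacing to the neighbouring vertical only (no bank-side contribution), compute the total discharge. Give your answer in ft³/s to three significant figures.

w_1 = (5.9 − 2.9)/2 = 1.5 ft; q_1 = 0.60 × 1.43 × 1.5 = 1.287 ft³/s
w_2 = (12.2 − 2.9)/2 = 4.65 ft; q_2 = 0.79 × 3.24 × 4.65 = 11.90 ft³/s
w_3 = (35.5 − 5.9)/2 = 14.8 ft; q_3 = 1.00 × 4.45 × 14.8 = 65.86 ft³/s
w_4 = (35.5 − 12.2)/2 = 11.65 ft; q_4 = 0.55 × 1.26 × 11.65 = 8.073 ft³/s
Q = Σ qᵢ = 87.12 ft³/s

87.1 ft³/s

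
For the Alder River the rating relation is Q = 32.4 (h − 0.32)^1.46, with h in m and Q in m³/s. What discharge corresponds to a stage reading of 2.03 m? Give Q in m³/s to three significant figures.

70.9 m³/s

Q = 32.4 × (2.03 − 0.32)^1.46 = 32.4 × 1.71^1.46 = 70.91 m³/s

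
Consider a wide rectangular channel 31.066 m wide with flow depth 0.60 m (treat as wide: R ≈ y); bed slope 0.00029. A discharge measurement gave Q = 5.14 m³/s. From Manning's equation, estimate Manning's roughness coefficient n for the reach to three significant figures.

0.0439

A = b·y = 31.066 × 0.60 = 18.64 m²
Wide channel: R ≈ y = 0.60 m
n = (1/Q)·A·R^(2/3)·S^(1/2) = (1/5.14) × 18.64 × 0.7114 × 0.01703 = 0.04393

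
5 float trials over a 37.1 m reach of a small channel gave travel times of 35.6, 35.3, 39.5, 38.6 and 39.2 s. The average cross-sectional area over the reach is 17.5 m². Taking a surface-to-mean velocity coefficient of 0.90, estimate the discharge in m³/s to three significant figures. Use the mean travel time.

15.5 m³/s

t̄ = (35.6 + 35.3 + 39.5 + 38.6 + 39.2) / 5 = 37.64 s
v_surface = L / t̄ = 37.1 / 37.64 = 0.9857 m/s
v_mean = 0.90 × 0.9857 = 0.8871 m/s
Q = A × v_mean = 17.5 × 0.8871 = 15.52 m³/s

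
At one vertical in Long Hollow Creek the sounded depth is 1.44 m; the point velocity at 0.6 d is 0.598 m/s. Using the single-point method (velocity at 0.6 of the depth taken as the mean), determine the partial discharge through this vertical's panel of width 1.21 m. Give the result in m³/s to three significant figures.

1.04 m³/s

v̄ = v₀.₆ = 0.598 m/s
q = v̄ × d × w = 0.5980 × 1.44 × 1.21 = 1.042 m³/s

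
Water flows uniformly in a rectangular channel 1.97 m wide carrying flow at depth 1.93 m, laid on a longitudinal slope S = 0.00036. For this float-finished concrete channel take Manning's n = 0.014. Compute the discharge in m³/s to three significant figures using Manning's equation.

3.88 m³/s

A = b·y = 1.97 × 1.93 = 3.802 m²
P = b + 2y = 1.97 + 2×1.93 = 5.830 m
R = A/P = 3.802/5.830 = 0.6522 m
Q = (1/n)·A·R^(2/3)·S^(1/2) = (1/0.014) × 3.802 × 0.6522^(2/3) × 0.00036^(1/2) = 3.875 m³/s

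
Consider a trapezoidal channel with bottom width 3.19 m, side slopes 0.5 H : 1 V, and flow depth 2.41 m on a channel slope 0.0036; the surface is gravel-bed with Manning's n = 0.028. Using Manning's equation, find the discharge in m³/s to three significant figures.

A = (b + z·y)·y = (3.19 + 0.5×2.41)×2.41 = 10.59 m²
P = b + 2y√(1+z²) = 3.19 + 2×2.41×√(1+0.5²) = 8.579 m
R = A/P = 10.59/8.579 = 1.235 m
Q = (1/n)·A·R^(2/3)·S^(1/2) = (1/0.028) × 10.59 × 1.235^(2/3) × 0.0036^(1/2) = 26.12 m³/s

26.1 m³/s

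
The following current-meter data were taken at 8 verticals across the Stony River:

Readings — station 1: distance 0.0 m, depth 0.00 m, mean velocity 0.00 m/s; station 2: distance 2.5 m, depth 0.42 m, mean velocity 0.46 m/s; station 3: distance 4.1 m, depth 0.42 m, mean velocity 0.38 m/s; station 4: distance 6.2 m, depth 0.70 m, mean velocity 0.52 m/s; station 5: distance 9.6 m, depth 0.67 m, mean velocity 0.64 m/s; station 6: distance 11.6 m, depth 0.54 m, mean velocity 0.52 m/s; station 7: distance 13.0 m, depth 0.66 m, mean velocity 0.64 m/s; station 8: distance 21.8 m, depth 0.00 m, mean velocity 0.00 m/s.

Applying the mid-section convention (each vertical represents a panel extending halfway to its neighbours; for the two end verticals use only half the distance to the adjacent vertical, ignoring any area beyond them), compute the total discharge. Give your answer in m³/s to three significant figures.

w_2 = (4.1 − 0.0)/2 = 2.05 m; q_2 = 0.46 × 0.42 × 2.05 = 0.3961 m³/s
w_3 = (6.2 − 2.5)/2 = 1.85 m; q_3 = 0.38 × 0.42 × 1.85 = 0.2953 m³/s
w_4 = (9.6 − 4.1)/2 = 2.75 m; q_4 = 0.52 × 0.70 × 2.75 = 1.001 m³/s
w_5 = (11.6 − 6.2)/2 = 2.7 m; q_5 = 0.64 × 0.67 × 2.7 = 1.158 m³/s
w_6 = (13.0 − 9.6)/2 = 1.7 m; q_6 = 0.52 × 0.54 × 1.7 = 0.4774 m³/s
w_7 = (21.8 − 11.6)/2 = 5.1 m; q_7 = 0.64 × 0.66 × 5.1 = 2.154 m³/s
Stations 1, 8 contribute zero (depth or velocity is 0).
Q = Σ qᵢ = 5.482 m³/s

5.48 m³/s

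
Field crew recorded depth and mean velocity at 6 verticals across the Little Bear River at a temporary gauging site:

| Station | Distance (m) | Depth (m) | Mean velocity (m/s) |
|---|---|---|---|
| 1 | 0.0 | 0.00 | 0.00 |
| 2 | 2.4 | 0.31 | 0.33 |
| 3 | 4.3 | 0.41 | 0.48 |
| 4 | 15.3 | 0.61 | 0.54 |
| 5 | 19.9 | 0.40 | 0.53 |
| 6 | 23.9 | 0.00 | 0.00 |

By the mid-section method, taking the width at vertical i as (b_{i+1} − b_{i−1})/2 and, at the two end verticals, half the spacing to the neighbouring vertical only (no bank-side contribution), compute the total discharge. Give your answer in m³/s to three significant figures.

w_2 = (4.3 − 0.0)/2 = 2.15 m; q_2 = 0.33 × 0.31 × 2.15 = 0.2199 m³/s
w_3 = (15.3 − 2.4)/2 = 6.45 m; q_3 = 0.48 × 0.41 × 6.45 = 1.269 m³/s
w_4 = (19.9 − 4.3)/2 = 7.8 m; q_4 = 0.54 × 0.61 × 7.8 = 2.569 m³/s
w_5 = (23.9 − 15.3)/2 = 4.3 m; q_5 = 0.53 × 0.40 × 4.3 = 0.9116 m³/s
Stations 1, 6 contribute zero (depth or velocity is 0).
Q = Σ qᵢ = 4.970 m³/s

4.97 m³/s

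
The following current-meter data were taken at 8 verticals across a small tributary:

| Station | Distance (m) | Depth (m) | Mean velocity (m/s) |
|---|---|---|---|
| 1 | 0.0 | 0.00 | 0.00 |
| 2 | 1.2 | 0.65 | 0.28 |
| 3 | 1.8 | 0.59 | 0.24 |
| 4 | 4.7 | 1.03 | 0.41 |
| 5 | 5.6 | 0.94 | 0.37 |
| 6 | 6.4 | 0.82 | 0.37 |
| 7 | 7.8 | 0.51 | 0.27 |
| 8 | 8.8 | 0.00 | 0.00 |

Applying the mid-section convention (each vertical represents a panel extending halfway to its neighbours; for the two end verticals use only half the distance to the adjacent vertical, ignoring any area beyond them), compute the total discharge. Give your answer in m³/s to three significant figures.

w_2 = (1.8 − 0.0)/2 = 0.9 m; q_2 = 0.28 × 0.65 × 0.9 = 0.1638 m³/s
w_3 = (4.7 − 1.2)/2 = 1.75 m; q_3 = 0.24 × 0.59 × 1.75 = 0.2478 m³/s
w_4 = (5.6 − 1.8)/2 = 1.9 m; q_4 = 0.41 × 1.03 × 1.9 = 0.8024 m³/s
w_5 = (6.4 − 4.7)/2 = 0.85 m; q_5 = 0.37 × 0.94 × 0.85 = 0.2956 m³/s
w_6 = (7.8 − 5.6)/2 = 1.1 m; q_6 = 0.37 × 0.82 × 1.1 = 0.3337 m³/s
w_7 = (8.8 − 6.4)/2 = 1.2 m; q_7 = 0.27 × 0.51 × 1.2 = 0.1652 m³/s
Stations 1, 8 contribute zero (depth or velocity is 0).
Q = Σ qᵢ = 2.009 m³/s

2.01 m³/s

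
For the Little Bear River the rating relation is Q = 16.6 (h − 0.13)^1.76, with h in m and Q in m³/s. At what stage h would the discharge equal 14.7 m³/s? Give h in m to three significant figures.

1.06 m

h − h₀ = (Q/C)^(1/b) = (14.7/16.6)^(1/1.76) = 0.9333 m
h = 0.13 + 0.9333 = 1.063 m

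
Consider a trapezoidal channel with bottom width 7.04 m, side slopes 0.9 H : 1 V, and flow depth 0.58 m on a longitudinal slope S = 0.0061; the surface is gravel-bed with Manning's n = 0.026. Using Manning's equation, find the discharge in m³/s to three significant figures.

A = (b + z·y)·y = (7.04 + 0.9×0.58)×0.58 = 4.386 m²
P = b + 2y√(1+z²) = 7.04 + 2×0.58×√(1+0.9²) = 8.601 m
R = A/P = 4.386/8.601 = 0.5100 m
Q = (1/n)·A·R^(2/3)·S^(1/2) = (1/0.026) × 4.386 × 0.5100^(2/3) × 0.0061^(1/2) = 8.410 m³/s

8.41 m³/s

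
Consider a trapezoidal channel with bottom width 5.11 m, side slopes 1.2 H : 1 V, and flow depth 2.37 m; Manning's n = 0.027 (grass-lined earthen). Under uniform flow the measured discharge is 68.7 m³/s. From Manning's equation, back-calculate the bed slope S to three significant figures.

A = (b + z·y)·y = (5.11 + 1.2×2.37)×2.37 = 18.85 m²
P = b + 2y√(1+z²) = 5.11 + 2×2.37×√(1+1.2²) = 12.51 m
R = A/P = 18.85/12.51 = 1.506 m
S = (Q·n / (1·A·R^(2/3)))² = (68.7×0.027 / (1×18.85×1.314))² = 0.005607

0.00561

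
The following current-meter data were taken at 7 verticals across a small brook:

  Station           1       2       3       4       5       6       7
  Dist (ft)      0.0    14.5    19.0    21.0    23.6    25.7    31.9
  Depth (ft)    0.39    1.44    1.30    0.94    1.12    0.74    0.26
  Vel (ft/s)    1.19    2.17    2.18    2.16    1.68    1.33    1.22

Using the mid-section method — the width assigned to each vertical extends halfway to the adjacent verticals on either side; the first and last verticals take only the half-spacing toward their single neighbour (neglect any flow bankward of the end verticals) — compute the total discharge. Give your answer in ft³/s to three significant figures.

56.4 ft³/s

w_1 = (14.5 − 0.0)/2 = 7.25 ft; q_1 = 1.19 × 0.39 × 7.25 = 3.365 ft³/s
w_2 = (19.0 − 0.0)/2 = 9.5 ft; q_2 = 2.17 × 1.44 × 9.5 = 29.69 ft³/s
w_3 = (21.0 − 14.5)/2 = 3.25 ft; q_3 = 2.18 × 1.30 × 3.25 = 9.211 ft³/s
w_4 = (23.6 − 19.0)/2 = 2.3 ft; q_4 = 2.16 × 0.94 × 2.3 = 4.670 ft³/s
w_5 = (25.7 − 21.0)/2 = 2.35 ft; q_5 = 1.68 × 1.12 × 2.35 = 4.422 ft³/s
w_6 = (31.9 − 23.6)/2 = 4.15 ft; q_6 = 1.33 × 0.74 × 4.15 = 4.084 ft³/s
w_7 = (31.9 − 25.7)/2 = 3.1 ft; q_7 = 1.22 × 0.26 × 3.1 = 0.9833 ft³/s
Q = Σ qᵢ = 56.42 ft³/s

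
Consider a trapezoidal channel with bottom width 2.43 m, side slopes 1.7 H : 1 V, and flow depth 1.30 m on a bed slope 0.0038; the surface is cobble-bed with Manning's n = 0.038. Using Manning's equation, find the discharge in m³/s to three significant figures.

A = (b + z·y)·y = (2.43 + 1.7×1.30)×1.30 = 6.032 m²
P = b + 2y√(1+z²) = 2.43 + 2×1.30×√(1+1.7²) = 7.558 m
R = A/P = 6.032/7.558 = 0.7981 m
Q = (1/n)·A·R^(2/3)·S^(1/2) = (1/0.038) × 6.032 × 0.7981^(2/3) × 0.0038^(1/2) = 8.419 m³/s

8.42 m³/s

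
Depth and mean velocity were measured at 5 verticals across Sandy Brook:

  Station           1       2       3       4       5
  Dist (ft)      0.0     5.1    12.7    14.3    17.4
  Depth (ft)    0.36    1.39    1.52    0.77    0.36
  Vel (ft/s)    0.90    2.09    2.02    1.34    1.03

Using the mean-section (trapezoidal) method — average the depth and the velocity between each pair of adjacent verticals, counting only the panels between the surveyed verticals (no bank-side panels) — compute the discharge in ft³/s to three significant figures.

34.5 ft³/s

Panel 1-2: Δb = 5.1 ft, d̄ = (0.36+1.39)/2 = 0.875, v̄ = (0.90+2.09)/2 = 1.495 → q = 5.1×0.875×1.495 = 6.671 ft³/s
Panel 2-3: Δb = 7.6 ft, d̄ = (1.39+1.52)/2 = 1.455, v̄ = (2.09+2.02)/2 = 2.055 → q = 7.6×1.455×2.055 = 22.72 ft³/s
Panel 3-4: Δb = 1.6 ft, d̄ = (1.52+0.77)/2 = 1.145, v̄ = (2.02+1.34)/2 = 1.68 → q = 1.6×1.145×1.68 = 3.078 ft³/s
Panel 4-5: Δb = 3.1 ft, d̄ = (0.77+0.36)/2 = 0.565, v̄ = (1.34+1.03)/2 = 1.185 → q = 3.1×0.565×1.185 = 2.076 ft³/s
Q = Σ q = 34.55 ft³/s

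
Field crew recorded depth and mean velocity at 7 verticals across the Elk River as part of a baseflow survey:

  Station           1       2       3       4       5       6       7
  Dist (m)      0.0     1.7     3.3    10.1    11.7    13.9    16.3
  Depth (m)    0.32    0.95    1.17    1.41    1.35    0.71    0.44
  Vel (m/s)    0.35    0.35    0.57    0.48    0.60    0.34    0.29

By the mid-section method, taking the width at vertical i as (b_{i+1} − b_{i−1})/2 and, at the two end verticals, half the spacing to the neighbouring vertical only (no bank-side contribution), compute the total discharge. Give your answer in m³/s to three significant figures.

w_1 = (1.7 − 0.0)/2 = 0.85 m; q_1 = 0.35 × 0.32 × 0.85 = 0.09520 m³/s
w_2 = (3.3 − 0.0)/2 = 1.65 m; q_2 = 0.35 × 0.95 × 1.65 = 0.5486 m³/s
w_3 = (10.1 − 1.7)/2 = 4.2 m; q_3 = 0.57 × 1.17 × 4.2 = 2.801 m³/s
w_4 = (11.7 − 3.3)/2 = 4.2 m; q_4 = 0.48 × 1.41 × 4.2 = 2.843 m³/s
w_5 = (13.9 − 10.1)/2 = 1.9 m; q_5 = 0.60 × 1.35 × 1.9 = 1.539 m³/s
w_6 = (16.3 − 11.7)/2 = 2.3 m; q_6 = 0.34 × 0.71 × 2.3 = 0.5552 m³/s
w_7 = (16.3 − 13.9)/2 = 1.2 m; q_7 = 0.29 × 0.44 × 1.2 = 0.1531 m³/s
Q = Σ qᵢ = 8.535 m³/s

8.53 m³/s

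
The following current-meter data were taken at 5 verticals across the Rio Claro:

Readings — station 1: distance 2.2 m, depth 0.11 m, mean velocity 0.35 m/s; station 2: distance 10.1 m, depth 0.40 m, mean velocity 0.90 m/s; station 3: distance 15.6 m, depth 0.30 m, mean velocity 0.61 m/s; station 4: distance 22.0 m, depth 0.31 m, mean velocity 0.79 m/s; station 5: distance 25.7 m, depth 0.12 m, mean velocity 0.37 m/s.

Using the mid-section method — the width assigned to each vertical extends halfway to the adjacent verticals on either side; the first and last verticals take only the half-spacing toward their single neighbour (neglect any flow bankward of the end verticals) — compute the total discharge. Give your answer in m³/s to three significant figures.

4.97 m³/s

w_1 = (10.1 − 2.2)/2 = 3.95 m; q_1 = 0.35 × 0.11 × 3.95 = 0.1521 m³/s
w_2 = (15.6 − 2.2)/2 = 6.7 m; q_2 = 0.90 × 0.40 × 6.7 = 2.412 m³/s
w_3 = (22.0 − 10.1)/2 = 5.95 m; q_3 = 0.61 × 0.30 × 5.95 = 1.089 m³/s
w_4 = (25.7 − 15.6)/2 = 5.05 m; q_4 = 0.79 × 0.31 × 5.05 = 1.237 m³/s
w_5 = (25.7 − 22.0)/2 = 1.85 m; q_5 = 0.37 × 0.12 × 1.85 = 0.08214 m³/s
Q = Σ qᵢ = 4.972 m³/s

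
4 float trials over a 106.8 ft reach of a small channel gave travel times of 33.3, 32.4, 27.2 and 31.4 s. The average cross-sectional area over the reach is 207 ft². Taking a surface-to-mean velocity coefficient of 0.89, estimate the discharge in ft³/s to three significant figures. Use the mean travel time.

t̄ = (33.3 + 32.4 + 27.2 + 31.4) / 4 = 31.075 s
v_surface = L / t̄ = 106.8 / 31.075 = 3.437 ft/s
v_mean = 0.89 × 3.437 = 3.059 ft/s
Q = A × v_mean = 207 × 3.059 = 633.2 ft³/s

633 ft³/s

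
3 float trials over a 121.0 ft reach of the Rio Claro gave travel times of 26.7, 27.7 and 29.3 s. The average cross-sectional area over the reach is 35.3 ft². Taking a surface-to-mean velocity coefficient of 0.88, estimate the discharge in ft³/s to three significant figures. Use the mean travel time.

135 ft³/s

t̄ = (26.7 + 27.7 + 29.3) / 3 = 27.9 s
v_surface = L / t̄ = 121.0 / 27.9 = 4.337 ft/s
v_mean = 0.88 × 4.337 = 3.816 ft/s
Q = A × v_mean = 35.3 × 3.816 = 134.7 ft³/s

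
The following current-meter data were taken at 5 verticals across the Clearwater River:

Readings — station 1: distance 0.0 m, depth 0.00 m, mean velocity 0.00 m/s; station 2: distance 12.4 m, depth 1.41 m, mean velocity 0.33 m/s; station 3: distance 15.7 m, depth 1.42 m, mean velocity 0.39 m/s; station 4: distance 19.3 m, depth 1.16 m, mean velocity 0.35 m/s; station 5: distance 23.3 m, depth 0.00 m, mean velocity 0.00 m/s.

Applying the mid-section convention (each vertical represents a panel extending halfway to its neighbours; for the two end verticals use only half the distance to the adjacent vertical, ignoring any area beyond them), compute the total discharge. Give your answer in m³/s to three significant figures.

7.11 m³/s

w_2 = (15.7 − 0.0)/2 = 7.85 m; q_2 = 0.33 × 1.41 × 7.85 = 3.653 m³/s
w_3 = (19.3 − 12.4)/2 = 3.45 m; q_3 = 0.39 × 1.42 × 3.45 = 1.911 m³/s
w_4 = (23.3 − 15.7)/2 = 3.8 m; q_4 = 0.35 × 1.16 × 3.8 = 1.543 m³/s
Stations 1, 5 contribute zero (depth or velocity is 0).
Q = Σ qᵢ = 7.106 m³/s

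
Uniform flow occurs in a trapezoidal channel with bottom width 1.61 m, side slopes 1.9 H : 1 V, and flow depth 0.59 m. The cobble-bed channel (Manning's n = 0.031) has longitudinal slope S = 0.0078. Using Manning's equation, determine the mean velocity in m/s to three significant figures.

A = (b + z·y)·y = (1.61 + 1.9×0.59)×0.59 = 1.611 m²
P = b + 2y√(1+z²) = 1.61 + 2×0.59×√(1+1.9²) = 4.144 m
R = A/P = 1.611/4.144 = 0.3889 m
Q = (1/n)·A·R^(2/3)·S^(1/2) = (1/0.031) × 1.611 × 0.3889^(2/3) × 0.0078^(1/2) = 2.446 m³/s
V = Q/A = 2.446/1.611 = 1.518 m/s

1.52 m/s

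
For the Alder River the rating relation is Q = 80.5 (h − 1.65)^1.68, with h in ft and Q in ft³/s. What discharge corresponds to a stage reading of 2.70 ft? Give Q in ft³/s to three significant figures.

Q = 80.5 × (2.70 − 1.65)^1.68 = 80.5 × 1.05^1.68 = 87.38 ft³/s

87.4 ft³/s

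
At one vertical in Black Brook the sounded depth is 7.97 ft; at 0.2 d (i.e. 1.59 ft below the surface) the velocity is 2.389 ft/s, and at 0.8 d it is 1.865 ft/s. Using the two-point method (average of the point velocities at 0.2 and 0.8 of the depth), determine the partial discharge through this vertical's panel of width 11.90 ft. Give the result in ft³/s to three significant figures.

v̄ = (2.389 + 1.865) / 2 = 2.127 ft/s
q = v̄ × d × w = 2.127 × 7.97 × 11.90 = 201.7 ft³/s

202 ft³/s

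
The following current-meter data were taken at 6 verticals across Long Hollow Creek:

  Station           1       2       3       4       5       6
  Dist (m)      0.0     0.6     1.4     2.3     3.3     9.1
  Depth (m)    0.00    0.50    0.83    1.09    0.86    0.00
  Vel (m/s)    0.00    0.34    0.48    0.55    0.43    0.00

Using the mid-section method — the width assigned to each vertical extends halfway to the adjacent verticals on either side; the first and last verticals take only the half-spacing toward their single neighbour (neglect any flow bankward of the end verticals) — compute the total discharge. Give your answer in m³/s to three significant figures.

2.28 m³/s

w_2 = (1.4 − 0.0)/2 = 0.7 m; q_2 = 0.34 × 0.50 × 0.7 = 0.1190 m³/s
w_3 = (2.3 − 0.6)/2 = 0.85 m; q_3 = 0.48 × 0.83 × 0.85 = 0.3386 m³/s
w_4 = (3.3 − 1.4)/2 = 0.95 m; q_4 = 0.55 × 1.09 × 0.95 = 0.5695 m³/s
w_5 = (9.1 − 2.3)/2 = 3.4 m; q_5 = 0.43 × 0.86 × 3.4 = 1.257 m³/s
Stations 1, 6 contribute zero (depth or velocity is 0).
Q = Σ qᵢ = 2.284 m³/s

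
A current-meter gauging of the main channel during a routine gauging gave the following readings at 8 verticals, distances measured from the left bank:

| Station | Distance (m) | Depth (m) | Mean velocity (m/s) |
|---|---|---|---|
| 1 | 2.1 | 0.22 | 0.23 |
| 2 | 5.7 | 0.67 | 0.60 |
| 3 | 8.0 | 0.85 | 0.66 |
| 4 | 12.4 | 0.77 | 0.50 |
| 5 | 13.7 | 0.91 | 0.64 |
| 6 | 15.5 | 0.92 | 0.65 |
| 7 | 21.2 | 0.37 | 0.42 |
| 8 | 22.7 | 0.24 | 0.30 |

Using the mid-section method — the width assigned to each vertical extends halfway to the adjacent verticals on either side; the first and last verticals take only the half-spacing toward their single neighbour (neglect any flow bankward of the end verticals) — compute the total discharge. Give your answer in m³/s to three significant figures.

w_1 = (5.7 − 2.1)/2 = 1.8 m; q_1 = 0.23 × 0.22 × 1.8 = 0.09108 m³/s
w_2 = (8.0 − 2.1)/2 = 2.95 m; q_2 = 0.60 × 0.67 × 2.95 = 1.186 m³/s
w_3 = (12.4 − 5.7)/2 = 3.35 m; q_3 = 0.66 × 0.85 × 3.35 = 1.879 m³/s
w_4 = (13.7 − 8.0)/2 = 2.85 m; q_4 = 0.50 × 0.77 × 2.85 = 1.097 m³/s
w_5 = (15.5 − 12.4)/2 = 1.55 m; q_5 = 0.64 × 0.91 × 1.55 = 0.9027 m³/s
w_6 = (21.2 − 13.7)/2 = 3.75 m; q_6 = 0.65 × 0.92 × 3.75 = 2.243 m³/s
w_7 = (22.7 − 15.5)/2 = 3.6 m; q_7 = 0.42 × 0.37 × 3.6 = 0.5594 m³/s
w_8 = (22.7 − 21.2)/2 = 0.75 m; q_8 = 0.30 × 0.24 × 0.75 = 0.05400 m³/s
Q = Σ qᵢ = 8.012 m³/s

8.01 m³/s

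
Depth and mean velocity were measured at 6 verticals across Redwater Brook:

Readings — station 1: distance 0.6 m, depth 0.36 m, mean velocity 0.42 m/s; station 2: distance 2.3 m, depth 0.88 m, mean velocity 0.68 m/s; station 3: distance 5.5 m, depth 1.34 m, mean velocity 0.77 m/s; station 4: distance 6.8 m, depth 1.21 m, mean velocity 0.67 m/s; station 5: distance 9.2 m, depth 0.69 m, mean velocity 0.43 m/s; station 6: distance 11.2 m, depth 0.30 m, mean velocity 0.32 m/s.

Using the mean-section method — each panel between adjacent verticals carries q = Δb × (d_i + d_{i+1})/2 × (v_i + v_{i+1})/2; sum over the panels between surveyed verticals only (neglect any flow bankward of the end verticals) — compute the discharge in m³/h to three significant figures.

Panel 1-2: Δb = 1.7 m, d̄ = (0.36+0.88)/2 = 0.62, v̄ = (0.42+0.68)/2 = 0.55 → q = 1.7×0.62×0.55 = 0.5797 m³/s
Panel 2-3: Δb = 3.2 m, d̄ = (0.88+1.34)/2 = 1.11, v̄ = (0.68+0.77)/2 = 0.725 → q = 3.2×1.11×0.725 = 2.575 m³/s
Panel 3-4: Δb = 1.3 m, d̄ = (1.34+1.21)/2 = 1.275, v̄ = (0.77+0.67)/2 = 0.72 → q = 1.3×1.275×0.72 = 1.193 m³/s
Panel 4-5: Δb = 2.4 m, d̄ = (1.21+0.69)/2 = 0.95, v̄ = (0.67+0.43)/2 = 0.55 → q = 2.4×0.95×0.55 = 1.254 m³/s
Panel 5-6: Δb = 2 m, d̄ = (0.69+0.30)/2 = 0.495, v̄ = (0.43+0.32)/2 = 0.375 → q = 2×0.495×0.375 = 0.3713 m³/s
Q = Σ q = 5.974 m³/s
= 5.974 × 3600 = 21500 m³/h

21500 m³/h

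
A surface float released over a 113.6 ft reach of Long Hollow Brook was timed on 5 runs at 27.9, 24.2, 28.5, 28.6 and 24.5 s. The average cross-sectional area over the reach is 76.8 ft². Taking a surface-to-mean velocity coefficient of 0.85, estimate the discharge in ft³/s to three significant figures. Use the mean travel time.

277 ft³/s

t̄ = (27.9 + 24.2 + 28.5 + 28.6 + 24.5) / 5 = 26.74 s
v_surface = L / t̄ = 113.6 / 26.74 = 4.248 ft/s
v_mean = 0.85 × 4.248 = 3.611 ft/s
Q = A × v_mean = 76.8 × 3.611 = 277.3 ft³/s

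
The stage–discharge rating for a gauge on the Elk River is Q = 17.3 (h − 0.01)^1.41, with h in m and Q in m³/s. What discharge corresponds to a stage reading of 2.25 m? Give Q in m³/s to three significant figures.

Q = 17.3 × (2.25 − 0.01)^1.41 = 17.3 × 2.24^1.41 = 53.94 m³/s

53.9 m³/s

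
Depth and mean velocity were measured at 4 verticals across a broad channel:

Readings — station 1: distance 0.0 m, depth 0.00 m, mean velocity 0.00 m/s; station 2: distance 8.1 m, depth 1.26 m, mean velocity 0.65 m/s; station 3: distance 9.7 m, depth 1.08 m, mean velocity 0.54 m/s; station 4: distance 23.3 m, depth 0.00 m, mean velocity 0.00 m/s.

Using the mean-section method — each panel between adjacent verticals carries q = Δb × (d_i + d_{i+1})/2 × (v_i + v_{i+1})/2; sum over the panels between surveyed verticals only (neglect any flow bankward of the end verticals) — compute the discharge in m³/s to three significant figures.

Panel 1-2: Δb = 8.1 m, d̄ = (0.00+1.26)/2 = 0.63, v̄ = (0.00+0.65)/2 = 0.325 → q = 8.1×0.63×0.325 = 1.658 m³/s
Panel 2-3: Δb = 1.6 m, d̄ = (1.26+1.08)/2 = 1.17, v̄ = (0.65+0.54)/2 = 0.595 → q = 1.6×1.17×0.595 = 1.114 m³/s
Panel 3-4: Δb = 13.6 m, d̄ = (1.08+0.00)/2 = 0.54, v̄ = (0.54+0.00)/2 = 0.27 → q = 13.6×0.54×0.27 = 1.983 m³/s
Q = Σ q = 4.755 m³/s

4.76 m³/s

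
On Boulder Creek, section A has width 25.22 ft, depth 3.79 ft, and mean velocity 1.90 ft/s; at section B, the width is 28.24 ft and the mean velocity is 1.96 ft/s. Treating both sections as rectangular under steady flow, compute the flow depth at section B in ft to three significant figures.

Q = A₁V₁ = (25.22×3.79) × 1.90 = 181.6 ft³/s
d₂ = Q/(b₂ V₂) = 181.6/(28.24×1.96) = 3.281 ft

3.28 ft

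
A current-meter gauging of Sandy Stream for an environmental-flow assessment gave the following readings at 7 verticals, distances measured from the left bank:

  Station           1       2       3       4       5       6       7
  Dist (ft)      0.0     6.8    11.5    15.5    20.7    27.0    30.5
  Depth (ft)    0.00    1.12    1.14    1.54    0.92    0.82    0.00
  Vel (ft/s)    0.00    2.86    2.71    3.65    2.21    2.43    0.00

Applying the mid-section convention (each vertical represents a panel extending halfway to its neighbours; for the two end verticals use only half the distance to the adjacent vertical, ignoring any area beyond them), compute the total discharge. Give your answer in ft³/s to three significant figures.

w_2 = (11.5 − 0.0)/2 = 5.75 ft; q_2 = 2.86 × 1.12 × 5.75 = 18.42 ft³/s
w_3 = (15.5 − 6.8)/2 = 4.35 ft; q_3 = 2.71 × 1.14 × 4.35 = 13.44 ft³/s
w_4 = (20.7 − 11.5)/2 = 4.6 ft; q_4 = 3.65 × 1.54 × 4.6 = 25.86 ft³/s
w_5 = (27.0 − 15.5)/2 = 5.75 ft; q_5 = 2.21 × 0.92 × 5.75 = 11.69 ft³/s
w_6 = (30.5 − 20.7)/2 = 4.9 ft; q_6 = 2.43 × 0.82 × 4.9 = 9.764 ft³/s
Stations 1, 7 contribute zero (depth or velocity is 0).
Q = Σ qᵢ = 79.17 ft³/s

79.2 ft³/s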